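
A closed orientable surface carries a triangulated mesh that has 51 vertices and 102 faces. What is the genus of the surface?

1

Every face is a triangle, so 2E = 3·102 = 306, giving E = 153.
χ = V − E + F = 51 − 153 + 102 = 0.
For a closed orientable surface χ = 2 − 2g, so g = (2 − (0))/2 = 1.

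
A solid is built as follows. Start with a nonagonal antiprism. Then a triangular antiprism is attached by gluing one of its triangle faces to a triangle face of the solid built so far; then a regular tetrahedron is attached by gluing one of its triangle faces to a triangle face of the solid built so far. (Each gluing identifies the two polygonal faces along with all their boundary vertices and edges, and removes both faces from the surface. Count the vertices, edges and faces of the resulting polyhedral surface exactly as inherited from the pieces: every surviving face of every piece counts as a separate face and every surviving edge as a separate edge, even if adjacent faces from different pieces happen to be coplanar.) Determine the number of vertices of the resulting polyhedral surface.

A nonagonal antiprism: V=18, E=36, F=20.
Attach a triangular antiprism (V=6, E=12, F=8) along a 3-gon: merge 3 vertices and 3 edges, delete both glued faces → V=21, E=45, F=26.
Attach a regular tetrahedron (V=4, E=6, F=4) along a 3-gon: merge 3 vertices and 3 edges, delete both glued faces → V=22, E=48, F=28.
Check: V − E + F = 22 − 48 + 28 = 2.

22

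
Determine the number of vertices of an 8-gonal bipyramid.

A bipyramid over an n-gon has 2n triangular faces and n + 2 vertices: V = 8 + 2 = 10, E = 3·8 = 24, F = 2·8 = 16.

10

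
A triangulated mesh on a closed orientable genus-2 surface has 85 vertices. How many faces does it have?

174

χ = 2 − 2·2 = -2, and every face is a triangle so 3F = 2E.
V − E + F = -2 with E = 3F/2 gives 85 − (3/2 − 1)·F = -2, so F = 174 and E = 261.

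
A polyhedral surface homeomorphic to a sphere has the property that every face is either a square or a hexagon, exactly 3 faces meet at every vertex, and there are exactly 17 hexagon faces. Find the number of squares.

Let x be the number of squares; then F = 17 + x.
Edge–face incidences: 2E = 6·17 + 4·x = 102 + 4x.
Every vertex has degree 3, so 3V = 2E.
Euler: V − E + F = 2 ⇒ (2E)/3 − E + (17 + x) = 2.
Multiply by 6: 2·(2E) − 3·(2E) + 6·(17 + x) = 12, i.e. 102 + 6x − (102 + 4x) = 12.
Collecting terms: 2x = 12, so x = 6.
Then 2E = 102 + 4·6 = 126, so E = 63, V = 2E/3 = 42, F = 17 + 6 = 23.

6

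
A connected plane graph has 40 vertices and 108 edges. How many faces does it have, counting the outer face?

Euler's formula for a connected plane graph: V − E + F = 2, so F = 2 − 40 + 108 = 70.

70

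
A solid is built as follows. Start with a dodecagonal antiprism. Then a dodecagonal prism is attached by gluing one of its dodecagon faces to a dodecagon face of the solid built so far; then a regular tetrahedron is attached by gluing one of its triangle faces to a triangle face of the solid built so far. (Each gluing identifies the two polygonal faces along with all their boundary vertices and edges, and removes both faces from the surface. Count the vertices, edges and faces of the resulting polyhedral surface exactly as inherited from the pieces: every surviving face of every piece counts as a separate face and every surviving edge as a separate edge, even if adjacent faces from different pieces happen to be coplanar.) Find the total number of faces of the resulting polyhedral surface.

40

A dodecagonal antiprism: V=24, E=48, F=26.
Attach a dodecagonal prism (V=24, E=36, F=14) along a 12-gon: merge 12 vertices and 12 edges, delete both glued faces → V=36, E=72, F=38.
Attach a regular tetrahedron (V=4, E=6, F=4) along a 3-gon: merge 3 vertices and 3 edges, delete both glued faces → V=37, E=75, F=40.
Check: V − E + F = 37 − 75 + 40 = 2.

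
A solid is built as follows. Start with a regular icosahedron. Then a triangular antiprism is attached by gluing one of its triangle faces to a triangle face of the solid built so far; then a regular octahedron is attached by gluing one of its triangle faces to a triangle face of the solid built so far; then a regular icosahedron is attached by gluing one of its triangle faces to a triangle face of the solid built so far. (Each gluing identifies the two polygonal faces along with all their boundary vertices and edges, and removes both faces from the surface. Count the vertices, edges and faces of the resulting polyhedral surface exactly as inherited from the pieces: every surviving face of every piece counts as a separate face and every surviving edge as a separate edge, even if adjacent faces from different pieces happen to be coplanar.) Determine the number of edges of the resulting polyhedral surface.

A regular icosahedron: V=12, E=30, F=20.
Attach a triangular antiprism (V=6, E=12, F=8) along a 3-gon: merge 3 vertices and 3 edges, delete both glued faces → V=15, E=39, F=26.
Attach a regular octahedron (V=6, E=12, F=8) along a 3-gon: merge 3 vertices and 3 edges, delete both glued faces → V=18, E=48, F=32.
Attach a regular icosahedron (V=12, E=30, F=20) along a 3-gon: merge 3 vertices and 3 edges, delete both glued faces → V=27, E=75, F=50.
Check: V − E + F = 27 − 75 + 50 = 2.

75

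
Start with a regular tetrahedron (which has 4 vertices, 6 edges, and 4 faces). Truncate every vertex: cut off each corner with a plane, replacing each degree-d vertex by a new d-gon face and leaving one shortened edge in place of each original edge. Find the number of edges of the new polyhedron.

Truncation replaces each original edge-end by a new vertex, so V′ = 2E = 12.
Each original edge survives, and each old vertex of degree d contributes d new edges; summing degrees gives Σd = 2E, so E′ = E + 2E = 3E = 18.
Each original face survives and each original vertex becomes one new face: F′ = F + V = 8.

18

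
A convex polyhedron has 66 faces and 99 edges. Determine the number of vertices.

Here V − E + F = 2.
V = 2 + E − F = 2 + 99 − 66 = 35.

35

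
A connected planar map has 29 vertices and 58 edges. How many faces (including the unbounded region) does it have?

Euler's formula for a connected plane graph: V − E + F = 2, so F = 2 − 29 + 58 = 31.

31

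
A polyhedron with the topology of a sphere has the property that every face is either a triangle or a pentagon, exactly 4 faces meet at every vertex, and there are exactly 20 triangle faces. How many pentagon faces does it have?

12

Let x be the number of pentagons; then F = 20 + x.
Edge–face incidences: 2E = 3·20 + 5·x = 60 + 5x.
Every vertex has degree 4, so 4V = 2E.
Euler: V − E + F = 2 ⇒ (2E)/4 − E + (20 + x) = 2.
Multiply by 8: 2·(2E) − 4·(2E) + 8·(20 + x) = 16, i.e. 160 + 8x − 2·(60 + 5x) = 16.
Collecting terms: −2x + 40 = 16, so −2x = −24, so x = 12.
Then 2E = 60 + 5·12 = 120, so E = 60, V = 2E/4 = 30, F = 20 + 12 = 32.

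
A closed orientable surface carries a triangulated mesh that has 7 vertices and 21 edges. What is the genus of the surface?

Every face is a triangle and each edge borders two faces, so 3F = 2·21, giving F = 14.
χ = V − E + F = 7 − 21 + 14 = 0.
For a closed orientable surface χ = 2 − 2g, so g = (2 − (0))/2 = 1.

1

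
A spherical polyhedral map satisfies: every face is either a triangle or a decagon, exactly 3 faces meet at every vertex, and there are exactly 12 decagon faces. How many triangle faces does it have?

20

Let x be the number of triangles; then F = 12 + x.
Edge–face incidences: 2E = 10·12 + 3·x = 120 + 3x.
Every vertex has degree 3, so 3V = 2E.
Euler: V − E + F = 2 ⇒ (2E)/3 − E + (12 + x) = 2.
Multiply by 6: 2·(2E) − 3·(2E) + 6·(12 + x) = 12, i.e. 72 + 6x − (120 + 3x) = 12.
Collecting terms: 3x − 48 = 12, so 3x = 60, so x = 20.
Then 2E = 120 + 3·20 = 180, so E = 90, V = 2E/3 = 60, F = 12 + 20 = 32.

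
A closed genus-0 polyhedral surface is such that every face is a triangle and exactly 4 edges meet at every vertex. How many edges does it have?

Each face has 3 edges and each edge borders two faces, so 2E = 3F.
Each vertex has degree 4, so 4V = 2E and hence V = 3F/4.
Euler: V − E + F = 2 ⇒ (3F/4) − (3F/2) + F = 2.
Multiply by 8: (6 − 12 + 8)F = 16, i.e. 2F = 16.
So F = 8, E = 3·8/2 = 12, V = 3·8/4 = 6.

12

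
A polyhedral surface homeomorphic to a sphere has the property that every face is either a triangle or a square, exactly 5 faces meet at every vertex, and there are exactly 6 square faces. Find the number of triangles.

Let x be the number of triangles; then F = 6 + x.
Edge–face incidences: 2E = 4·6 + 3·x = 24 + 3x.
Every vertex has degree 5, so 5V = 2E.
Euler: V − E + F = 2 ⇒ (2E)/5 − E + (6 + x) = 2.
Multiply by 10: 2·(2E) − 5·(2E) + 10·(6 + x) = 20, i.e. 60 + 10x − 3·(24 + 3x) = 20.
Collecting terms: x − 12 = 20, so x = 32.
Then 2E = 24 + 3·32 = 120, so E = 60, V = 2E/5 = 24, F = 6 + 32 = 38.

32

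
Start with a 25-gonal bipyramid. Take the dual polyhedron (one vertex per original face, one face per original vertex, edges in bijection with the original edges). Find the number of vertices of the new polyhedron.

The base solid has V = 27, E = 75, F = 50.
The dual swaps V and F and preserves E: V′ = F = 50, E′ = E = 75, F′ = V = 27.

50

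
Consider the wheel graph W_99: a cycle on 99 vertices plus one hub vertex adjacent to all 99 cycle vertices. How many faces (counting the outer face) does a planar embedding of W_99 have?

100

W_99 has V = 99 + 1 = 100 vertices and E = 2·99 = 198 edges.
By Euler's formula F = 2 − V + E = 2 − 100 + 198 = 100.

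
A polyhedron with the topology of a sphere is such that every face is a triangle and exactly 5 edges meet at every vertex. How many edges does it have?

Each face has 3 edges and each edge borders two faces, so 2E = 3F.
Each vertex has degree 5, so 5V = 2E and hence V = 3F/5.
Euler: V − E + F = 2 ⇒ (3F/5) − (3F/2) + F = 2.
Multiply by 10: (6 − 15 + 10)F = 20, i.e. 1F = 20.
So F = 20, E = 3·20/2 = 30, V = 3·20/5 = 12.

30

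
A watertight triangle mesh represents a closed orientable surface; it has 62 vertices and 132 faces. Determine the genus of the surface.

3

Every face is a triangle, so 2E = 3·132 = 396, giving E = 198.
χ = V − E + F = 62 − 198 + 132 = -4.
For a closed orientable surface χ = 2 − 2g, so g = (2 − (-4))/2 = 3.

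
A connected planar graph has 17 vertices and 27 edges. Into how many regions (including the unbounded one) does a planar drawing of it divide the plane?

12

Euler's formula for a connected plane graph: V − E + F = 2, so F = 2 − 17 + 27 = 12.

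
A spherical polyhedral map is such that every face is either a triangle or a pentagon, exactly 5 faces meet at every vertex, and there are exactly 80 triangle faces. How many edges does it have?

150

Let x be the number of pentagons; then F = 80 + x.
Edge–face incidences: 2E = 3·80 + 5·x = 240 + 5x.
Every vertex has degree 5, so 5V = 2E.
Euler: V − E + F = 2 ⇒ (2E)/5 − E + (80 + x) = 2.
Multiply by 10: 2·(2E) − 5·(2E) + 10·(80 + x) = 20, i.e. 800 + 10x − 3·(240 + 5x) = 20.
Collecting terms: −5x + 80 = 20, so −5x = −60, so x = 12.
Then 2E = 240 + 5·12 = 300, so E = 150, V = 2E/5 = 60, F = 80 + 12 = 92.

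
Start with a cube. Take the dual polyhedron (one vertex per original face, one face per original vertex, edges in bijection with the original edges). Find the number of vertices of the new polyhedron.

The base solid has V = 8, E = 12, F = 6.
The dual swaps V and F and preserves E: V′ = F = 6, E′ = E = 12, F′ = V = 8.

6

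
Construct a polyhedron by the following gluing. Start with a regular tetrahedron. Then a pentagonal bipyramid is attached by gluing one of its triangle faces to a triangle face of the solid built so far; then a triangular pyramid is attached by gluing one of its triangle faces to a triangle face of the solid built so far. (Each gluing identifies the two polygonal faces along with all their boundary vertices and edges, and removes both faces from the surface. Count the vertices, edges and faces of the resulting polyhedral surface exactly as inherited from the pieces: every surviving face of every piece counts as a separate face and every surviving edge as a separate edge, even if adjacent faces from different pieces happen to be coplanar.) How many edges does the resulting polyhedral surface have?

A regular tetrahedron: V=4, E=6, F=4.
Attach a pentagonal bipyramid (V=7, E=15, F=10) along a 3-gon: merge 3 vertices and 3 edges, delete both glued faces → V=8, E=18, F=12.
Attach a triangular pyramid (V=4, E=6, F=4) along a 3-gon: merge 3 vertices and 3 edges, delete both glued faces → V=9, E=21, F=14.
Check: V − E + F = 9 − 21 + 14 = 2.

21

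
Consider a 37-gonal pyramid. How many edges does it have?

74

A pyramid on an n-gon base has one n-gon and n triangles: V = 37 + 1 = 38, E = 2·37 = 74, F = 37 + 1 = 38.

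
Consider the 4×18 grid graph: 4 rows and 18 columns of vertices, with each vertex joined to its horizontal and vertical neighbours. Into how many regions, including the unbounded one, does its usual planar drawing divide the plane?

The grid has V = 4·18 = 72 vertices and E = 4·17 + 18·3 = 122 edges.
F = 2 − V + E = 2 − 72 + 122 = 52.

52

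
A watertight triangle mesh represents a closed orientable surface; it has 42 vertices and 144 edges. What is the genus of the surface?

Every face is a triangle and each edge borders two faces, so 3F = 2·144, giving F = 96.
χ = V − E + F = 42 − 144 + 96 = -6.
For a closed orientable surface χ = 2 − 2g, so g = (2 − (-6))/2 = 4.

4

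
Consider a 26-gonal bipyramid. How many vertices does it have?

A bipyramid over an n-gon has 2n triangular faces and n + 2 vertices: V = 26 + 2 = 28, E = 3·26 = 78, F = 2·26 = 52.
Check: V − E + F = 28 − 78 + 52 = 2.

28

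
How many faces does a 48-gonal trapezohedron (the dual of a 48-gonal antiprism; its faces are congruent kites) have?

The n-trapezohedron (dual of the n-antiprism) has V = 2·48 + 2 = 98, E = 4·48 = 192, F = 2·48 = 96.
Check: V − E + F = 98 − 192 + 96 = 2.

96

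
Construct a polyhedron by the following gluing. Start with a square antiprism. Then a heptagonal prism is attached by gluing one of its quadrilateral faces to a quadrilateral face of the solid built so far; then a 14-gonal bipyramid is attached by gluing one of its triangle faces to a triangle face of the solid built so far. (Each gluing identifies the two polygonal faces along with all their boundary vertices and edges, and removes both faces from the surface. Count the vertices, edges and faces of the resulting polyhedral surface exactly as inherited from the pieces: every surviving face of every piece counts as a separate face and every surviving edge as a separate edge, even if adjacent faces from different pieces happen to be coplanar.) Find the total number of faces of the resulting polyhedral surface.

A square antiprism: V=8, E=16, F=10.
Attach a heptagonal prism (V=14, E=21, F=9) along a 4-gon: merge 4 vertices and 4 edges, delete both glued faces → V=18, E=33, F=17.
Attach a 14-gonal bipyramid (V=16, E=42, F=28) along a 3-gon: merge 3 vertices and 3 edges, delete both glued faces → V=31, E=72, F=43.
Check: V − E + F = 31 − 72 + 43 = 2.

43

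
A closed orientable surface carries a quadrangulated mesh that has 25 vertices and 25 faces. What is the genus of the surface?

1

Every face is a square, so 2E = 4·25 = 100, giving E = 50.
χ = V − E + F = 25 − 50 + 25 = 0.
For a closed orientable surface χ = 2 − 2g, so g = (2 − (0))/2 = 1.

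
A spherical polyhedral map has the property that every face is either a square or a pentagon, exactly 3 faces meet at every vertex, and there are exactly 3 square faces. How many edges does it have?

Let x be the number of pentagons; then F = 3 + x.
Edge–face incidences: 2E = 4·3 + 5·x = 12 + 5x.
Every vertex has degree 3, so 3V = 2E.
Euler: V − E + F = 2 ⇒ (2E)/3 − E + (3 + x) = 2.
Multiply by 6: 2·(2E) − 3·(2E) + 6·(3 + x) = 12, i.e. 18 + 6x − (12 + 5x) = 12.
Collecting terms: x + 6 = 12, so x = 6.
Then 2E = 12 + 5·6 = 42, so E = 21, V = 2E/3 = 14, F = 3 + 6 = 9.

21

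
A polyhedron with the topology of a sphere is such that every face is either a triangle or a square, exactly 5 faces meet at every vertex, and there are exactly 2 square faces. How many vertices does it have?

16

Let x be the number of triangles; then F = 2 + x.
Edge–face incidences: 2E = 4·2 + 3·x = 8 + 3x.
Every vertex has degree 5, so 5V = 2E.
Euler: V − E + F = 2 ⇒ (2E)/5 − E + (2 + x) = 2.
Multiply by 10: 2·(2E) − 5·(2E) + 10·(2 + x) = 20, i.e. 20 + 10x − 3·(8 + 3x) = 20.
Collecting terms: x − 4 = 20, so x = 24.
Then 2E = 8 + 3·24 = 80, so E = 40, V = 2E/5 = 16, F = 2 + 24 = 26.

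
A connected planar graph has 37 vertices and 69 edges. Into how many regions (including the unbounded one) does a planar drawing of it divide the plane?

Euler's formula for a connected plane graph: V − E + F = 2, so F = 2 − 37 + 69 = 34.

34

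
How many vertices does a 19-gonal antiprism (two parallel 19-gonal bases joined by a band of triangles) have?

38

An antiprism on an n-gon has two n-gon caps and 2n triangles: V = 2·19 = 38, E = 4·19 = 76, F = 2·19 + 2 = 40.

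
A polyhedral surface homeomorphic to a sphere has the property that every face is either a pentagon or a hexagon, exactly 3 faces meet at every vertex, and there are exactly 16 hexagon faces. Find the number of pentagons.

12

Let x be the number of pentagons; then F = 16 + x.
Edge–face incidences: 2E = 6·16 + 5·x = 96 + 5x.
Every vertex has degree 3, so 3V = 2E.
Euler: V − E + F = 2 ⇒ (2E)/3 − E + (16 + x) = 2.
Multiply by 6: 2·(2E) − 3·(2E) + 6·(16 + x) = 12, i.e. 96 + 6x − (96 + 5x) = 12.
Collecting terms: x = 12.
Then 2E = 96 + 5·12 = 156, so E = 78, V = 2E/3 = 52, F = 16 + 12 = 28.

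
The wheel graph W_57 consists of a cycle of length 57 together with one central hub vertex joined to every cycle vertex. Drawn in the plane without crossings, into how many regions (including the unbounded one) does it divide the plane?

58

W_57 has V = 57 + 1 = 58 vertices and E = 2·57 = 114 edges.
By Euler's formula F = 2 − V + E = 2 − 58 + 114 = 58.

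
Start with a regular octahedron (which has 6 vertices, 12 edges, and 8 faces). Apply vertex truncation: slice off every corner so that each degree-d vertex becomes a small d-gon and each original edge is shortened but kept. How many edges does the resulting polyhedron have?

36

Truncation replaces each original edge-end by a new vertex, so V′ = 2E = 24.
Each original edge survives, and each old vertex of degree d contributes d new edges; summing degrees gives Σd = 2E, so E′ = E + 2E = 3E = 36.
Each original face survives and each original vertex becomes one new face: F′ = F + V = 14.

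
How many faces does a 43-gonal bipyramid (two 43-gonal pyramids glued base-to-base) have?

86

A bipyramid over an n-gon has 2n triangular faces and n + 2 vertices: V = 43 + 2 = 45, E = 3·43 = 129, F = 2·43 = 86.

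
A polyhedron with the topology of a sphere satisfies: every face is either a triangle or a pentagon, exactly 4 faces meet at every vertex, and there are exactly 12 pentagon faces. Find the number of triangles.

Let x be the number of triangles; then F = 12 + x.
Edge–face incidences: 2E = 5·12 + 3·x = 60 + 3x.
Every vertex has degree 4, so 4V = 2E.
Euler: V − E + F = 2 ⇒ (2E)/4 − E + (12 + x) = 2.
Multiply by 8: 2·(2E) − 4·(2E) + 8·(12 + x) = 16, i.e. 96 + 8x − 2·(60 + 3x) = 16.
Collecting terms: 2x − 24 = 16, so 2x = 40, so x = 20.
Then 2E = 60 + 3·20 = 120, so E = 60, V = 2E/4 = 30, F = 12 + 20 = 32.

20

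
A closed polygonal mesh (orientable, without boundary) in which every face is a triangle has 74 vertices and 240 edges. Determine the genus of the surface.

Every face is a triangle and each edge borders two faces, so 3F = 2·240, giving F = 160.
χ = V − E + F = 74 − 240 + 160 = -6.
For a closed orientable surface χ = 2 − 2g, so g = (2 − (-6))/2 = 4.

4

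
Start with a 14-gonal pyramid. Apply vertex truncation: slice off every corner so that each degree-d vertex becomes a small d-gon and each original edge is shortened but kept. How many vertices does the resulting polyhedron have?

56

The base solid has V = 15, E = 28, F = 15.
Truncation replaces each original edge-end by a new vertex, so V′ = 2E = 56.
Each original edge survives, and each old vertex of degree d contributes d new edges; summing degrees gives Σd = 2E, so E′ = E + 2E = 3E = 84.
Each original face survives and each original vertex becomes one new face: F′ = F + V = 30.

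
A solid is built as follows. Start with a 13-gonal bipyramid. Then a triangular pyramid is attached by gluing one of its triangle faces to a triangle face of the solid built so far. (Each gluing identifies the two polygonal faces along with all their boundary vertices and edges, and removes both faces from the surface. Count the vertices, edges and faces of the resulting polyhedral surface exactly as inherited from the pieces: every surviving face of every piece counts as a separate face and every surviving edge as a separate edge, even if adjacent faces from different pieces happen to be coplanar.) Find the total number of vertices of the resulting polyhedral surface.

16

A 13-gonal bipyramid: V=15, E=39, F=26.
Attach a triangular pyramid (V=4, E=6, F=4) along a 3-gon: merge 3 vertices and 3 edges, delete both glued faces → V=16, E=42, F=28.
Check: V − E + F = 16 − 42 + 28 = 2.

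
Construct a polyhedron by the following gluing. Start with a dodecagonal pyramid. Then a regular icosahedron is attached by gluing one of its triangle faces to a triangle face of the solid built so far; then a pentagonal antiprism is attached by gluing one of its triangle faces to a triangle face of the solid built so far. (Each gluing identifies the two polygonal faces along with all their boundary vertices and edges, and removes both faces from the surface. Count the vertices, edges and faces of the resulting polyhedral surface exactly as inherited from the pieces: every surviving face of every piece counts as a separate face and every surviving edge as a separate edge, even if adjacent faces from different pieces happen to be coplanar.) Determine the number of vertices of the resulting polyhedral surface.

A dodecagonal pyramid: V=13, E=24, F=13.
Attach a regular icosahedron (V=12, E=30, F=20) along a 3-gon: merge 3 vertices and 3 edges, delete both glued faces → V=22, E=51, F=31.
Attach a pentagonal antiprism (V=10, E=20, F=12) along a 3-gon: merge 3 vertices and 3 edges, delete both glued faces → V=29, E=68, F=41.
Check: V − E + F = 29 − 68 + 41 = 2.

29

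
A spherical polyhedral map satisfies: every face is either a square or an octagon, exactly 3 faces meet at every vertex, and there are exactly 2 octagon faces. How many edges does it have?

24

Let x be the number of squares; then F = 2 + x.
Edge–face incidences: 2E = 8·2 + 4·x = 16 + 4x.
Every vertex has degree 3, so 3V = 2E.
Euler: V − E + F = 2 ⇒ (2E)/3 − E + (2 + x) = 2.
Multiply by 6: 2·(2E) − 3·(2E) + 6·(2 + x) = 12, i.e. 12 + 6x − (16 + 4x) = 12.
Collecting terms: 2x − 4 = 12, so 2x = 16, so x = 8.
Then 2E = 16 + 4·8 = 48, so E = 24, V = 2E/3 = 16, F = 2 + 8 = 10.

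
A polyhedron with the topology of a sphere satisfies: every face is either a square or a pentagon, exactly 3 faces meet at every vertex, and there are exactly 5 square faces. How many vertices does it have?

10

Let x be the number of pentagons; then F = 5 + x.
Edge–face incidences: 2E = 4·5 + 5·x = 20 + 5x.
Every vertex has degree 3, so 3V = 2E.
Euler: V − E + F = 2 ⇒ (2E)/3 − E + (5 + x) = 2.
Multiply by 6: 2·(2E) − 3·(2E) + 6·(5 + x) = 12, i.e. 30 + 6x − (20 + 5x) = 12.
Collecting terms: x + 10 = 12, so x = 2.
Then 2E = 20 + 5·2 = 30, so E = 15, V = 2E/3 = 10, F = 5 + 2 = 7.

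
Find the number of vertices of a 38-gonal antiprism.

76

An antiprism on an n-gon has two n-gon caps and 2n triangles: V = 2·38 = 76, E = 4·38 = 152, F = 2·38 + 2 = 78.
Check: V − E + F = 76 − 152 + 78 = 2.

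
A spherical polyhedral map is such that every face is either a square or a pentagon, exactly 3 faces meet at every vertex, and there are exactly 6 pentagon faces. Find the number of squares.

Let x be the number of squares; then F = 6 + x.
Edge–face incidences: 2E = 5·6 + 4·x = 30 + 4x.
Every vertex has degree 3, so 3V = 2E.
Euler: V − E + F = 2 ⇒ (2E)/3 − E + (6 + x) = 2.
Multiply by 6: 2·(2E) − 3·(2E) + 6·(6 + x) = 12, i.e. 36 + 6x − (30 + 4x) = 12.
Collecting terms: 2x + 6 = 12, so 2x = 6, so x = 3.
Then 2E = 30 + 4·3 = 42, so E = 21, V = 2E/3 = 14, F = 6 + 3 = 9.

3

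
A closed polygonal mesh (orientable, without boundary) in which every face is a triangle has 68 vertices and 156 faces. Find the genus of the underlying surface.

Every face is a triangle, so 2E = 3·156 = 468, giving E = 234.
χ = V − E + F = 68 − 234 + 156 = -10.
For a closed orientable surface χ = 2 − 2g, so g = (2 − (-10))/2 = 6.

6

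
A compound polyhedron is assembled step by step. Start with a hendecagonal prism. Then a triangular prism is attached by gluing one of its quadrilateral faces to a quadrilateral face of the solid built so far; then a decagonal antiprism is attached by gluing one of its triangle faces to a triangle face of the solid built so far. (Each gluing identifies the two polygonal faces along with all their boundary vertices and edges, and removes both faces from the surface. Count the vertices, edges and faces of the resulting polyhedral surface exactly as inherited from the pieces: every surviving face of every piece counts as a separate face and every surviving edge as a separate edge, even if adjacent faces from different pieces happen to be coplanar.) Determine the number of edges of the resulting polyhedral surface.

75

A hendecagonal prism: V=22, E=33, F=13.
Attach a triangular prism (V=6, E=9, F=5) along a 4-gon: merge 4 vertices and 4 edges, delete both glued faces → V=24, E=38, F=16.
Attach a decagonal antiprism (V=20, E=40, F=22) along a 3-gon: merge 3 vertices and 3 edges, delete both glued faces → V=41, E=75, F=36.
Check: V − E + F = 41 − 75 + 36 = 2.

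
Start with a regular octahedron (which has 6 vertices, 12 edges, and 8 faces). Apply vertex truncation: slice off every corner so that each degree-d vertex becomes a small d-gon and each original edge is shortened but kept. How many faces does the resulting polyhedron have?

14

Truncation replaces each original edge-end by a new vertex, so V′ = 2E = 24.
Each original edge survives, and each old vertex of degree d contributes d new edges; summing degrees gives Σd = 2E, so E′ = E + 2E = 3E = 36.
Each original face survives and each original vertex becomes one new face: F′ = F + V = 14.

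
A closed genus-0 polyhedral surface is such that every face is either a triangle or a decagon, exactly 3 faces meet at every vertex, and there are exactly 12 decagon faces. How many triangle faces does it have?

20

Let x be the number of triangles; then F = 12 + x.
Edge–face incidences: 2E = 10·12 + 3·x = 120 + 3x.
Every vertex has degree 3, so 3V = 2E.
Euler: V − E + F = 2 ⇒ (2E)/3 − E + (12 + x) = 2.
Multiply by 6: 2·(2E) − 3·(2E) + 6·(12 + x) = 12, i.e. 72 + 6x − (120 + 3x) = 12.
Collecting terms: 3x − 48 = 12, so 3x = 60, so x = 20.
Then 2E = 120 + 3·20 = 180, so E = 90, V = 2E/3 = 60, F = 12 + 20 = 32.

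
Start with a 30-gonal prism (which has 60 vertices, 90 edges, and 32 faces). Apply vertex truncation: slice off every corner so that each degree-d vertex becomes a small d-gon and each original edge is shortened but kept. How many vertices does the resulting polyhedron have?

Truncation replaces each original edge-end by a new vertex, so V′ = 2E = 180.
Each original edge survives, and each old vertex of degree d contributes d new edges; summing degrees gives Σd = 2E, so E′ = E + 2E = 3E = 270.
Each original face survives and each original vertex becomes one new face: F′ = F + V = 92.

180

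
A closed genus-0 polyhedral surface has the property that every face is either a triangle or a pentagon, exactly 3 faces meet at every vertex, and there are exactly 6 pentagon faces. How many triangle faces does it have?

2

Let x be the number of triangles; then F = 6 + x.
Edge–face incidences: 2E = 5·6 + 3·x = 30 + 3x.
Every vertex has degree 3, so 3V = 2E.
Euler: V − E + F = 2 ⇒ (2E)/3 − E + (6 + x) = 2.
Multiply by 6: 2·(2E) − 3·(2E) + 6·(6 + x) = 12, i.e. 36 + 6x − (30 + 3x) = 12.
Collecting terms: 3x + 6 = 12, so 3x = 6, so x = 2.
Then 2E = 30 + 3·2 = 36, so E = 18, V = 2E/3 = 12, F = 6 + 2 = 8.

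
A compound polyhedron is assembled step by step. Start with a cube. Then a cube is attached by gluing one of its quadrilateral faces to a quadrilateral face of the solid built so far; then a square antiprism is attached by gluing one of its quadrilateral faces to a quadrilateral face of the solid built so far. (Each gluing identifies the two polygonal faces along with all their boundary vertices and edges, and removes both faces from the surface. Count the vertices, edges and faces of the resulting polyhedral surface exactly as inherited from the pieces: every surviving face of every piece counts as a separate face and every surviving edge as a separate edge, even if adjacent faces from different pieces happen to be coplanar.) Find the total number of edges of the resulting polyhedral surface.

A cube: V=8, E=12, F=6.
Attach a cube (V=8, E=12, F=6) along a 4-gon: merge 4 vertices and 4 edges, delete both glued faces → V=12, E=20, F=10.
Attach a square antiprism (V=8, E=16, F=10) along a 4-gon: merge 4 vertices and 4 edges, delete both glued faces → V=16, E=32, F=18.
Check: V − E + F = 16 − 32 + 18 = 2.

32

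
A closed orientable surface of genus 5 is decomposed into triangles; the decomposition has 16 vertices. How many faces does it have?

48

χ = 2 − 2·5 = -8, and every face is a triangle so 3F = 2E.
V − E + F = -8 with E = 3F/2 gives 16 − (3/2 − 1)·F = -8, so F = 48 and E = 72.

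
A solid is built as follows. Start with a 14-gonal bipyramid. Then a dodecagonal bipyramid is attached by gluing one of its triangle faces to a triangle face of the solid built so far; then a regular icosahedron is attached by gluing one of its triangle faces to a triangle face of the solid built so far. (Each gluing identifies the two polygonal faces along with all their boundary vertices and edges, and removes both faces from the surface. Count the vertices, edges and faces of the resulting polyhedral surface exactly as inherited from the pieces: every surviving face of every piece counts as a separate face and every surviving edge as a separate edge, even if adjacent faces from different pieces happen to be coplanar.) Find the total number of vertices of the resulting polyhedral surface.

36

A 14-gonal bipyramid: V=16, E=42, F=28.
Attach a dodecagonal bipyramid (V=14, E=36, F=24) along a 3-gon: merge 3 vertices and 3 edges, delete both glued faces → V=27, E=75, F=50.
Attach a regular icosahedron (V=12, E=30, F=20) along a 3-gon: merge 3 vertices and 3 edges, delete both glued faces → V=36, E=102, F=68.
Check: V − E + F = 36 − 102 + 68 = 2.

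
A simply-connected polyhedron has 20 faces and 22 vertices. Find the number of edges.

Here V − E + F = 2.
E = V + F − (2) = 22 + 20 − (2) = 40.

40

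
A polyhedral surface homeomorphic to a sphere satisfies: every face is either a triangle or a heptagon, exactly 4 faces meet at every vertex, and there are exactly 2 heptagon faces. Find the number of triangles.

14

Let x be the number of triangles; then F = 2 + x.
Edge–face incidences: 2E = 7·2 + 3·x = 14 + 3x.
Every vertex has degree 4, so 4V = 2E.
Euler: V − E + F = 2 ⇒ (2E)/4 − E + (2 + x) = 2.
Multiply by 8: 2·(2E) − 4·(2E) + 8·(2 + x) = 16, i.e. 16 + 8x − 2·(14 + 3x) = 16.
Collecting terms: 2x − 12 = 16, so 2x = 28, so x = 14.
Then 2E = 14 + 3·14 = 56, so E = 28, V = 2E/4 = 14, F = 2 + 14 = 16.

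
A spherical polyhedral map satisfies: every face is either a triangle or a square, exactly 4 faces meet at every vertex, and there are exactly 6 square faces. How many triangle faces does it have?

Let x be the number of triangles; then F = 6 + x.
Edge–face incidences: 2E = 4·6 + 3·x = 24 + 3x.
Every vertex has degree 4, so 4V = 2E.
Euler: V − E + F = 2 ⇒ (2E)/4 − E + (6 + x) = 2.
Multiply by 8: 2·(2E) − 4·(2E) + 8·(6 + x) = 16, i.e. 48 + 8x − 2·(24 + 3x) = 16.
Collecting terms: 2x = 16, so x = 8.
Then 2E = 24 + 3·8 = 48, so E = 24, V = 2E/4 = 12, F = 6 + 8 = 14.

8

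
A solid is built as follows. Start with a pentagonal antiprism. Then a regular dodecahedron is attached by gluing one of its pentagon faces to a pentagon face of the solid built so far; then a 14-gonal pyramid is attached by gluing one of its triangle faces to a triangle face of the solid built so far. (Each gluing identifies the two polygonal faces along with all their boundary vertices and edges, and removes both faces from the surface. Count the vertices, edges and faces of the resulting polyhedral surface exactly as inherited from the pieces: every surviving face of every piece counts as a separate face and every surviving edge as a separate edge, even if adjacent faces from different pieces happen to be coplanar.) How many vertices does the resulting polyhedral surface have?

A pentagonal antiprism: V=10, E=20, F=12.
Attach a regular dodecahedron (V=20, E=30, F=12) along a 5-gon: merge 5 vertices and 5 edges, delete both glued faces → V=25, E=45, F=22.
Attach a 14-gonal pyramid (V=15, E=28, F=15) along a 3-gon: merge 3 vertices and 3 edges, delete both glued faces → V=37, E=70, F=35.
Check: V − E + F = 37 − 70 + 35 = 2.

37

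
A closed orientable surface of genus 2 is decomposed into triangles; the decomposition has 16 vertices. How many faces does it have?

36

χ = 2 − 2·2 = -2, and every face is a triangle so 3F = 2E.
V − E + F = -2 with E = 3F/2 gives 16 − (3/2 − 1)·F = -2, so F = 36 and E = 54.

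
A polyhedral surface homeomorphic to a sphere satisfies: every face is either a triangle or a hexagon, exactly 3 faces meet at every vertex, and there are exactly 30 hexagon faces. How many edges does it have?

96

Let x be the number of triangles; then F = 30 + x.
Edge–face incidences: 2E = 6·30 + 3·x = 180 + 3x.
Every vertex has degree 3, so 3V = 2E.
Euler: V − E + F = 2 ⇒ (2E)/3 − E + (30 + x) = 2.
Multiply by 6: 2·(2E) − 3·(2E) + 6·(30 + x) = 12, i.e. 180 + 6x − (180 + 3x) = 12.
Collecting terms: 3x = 12, so x = 4.
Then 2E = 180 + 3·4 = 192, so E = 96, V = 2E/3 = 64, F = 30 + 4 = 34.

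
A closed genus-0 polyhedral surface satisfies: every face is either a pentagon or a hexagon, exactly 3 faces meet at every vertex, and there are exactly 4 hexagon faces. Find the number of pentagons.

12

Let x be the number of pentagons; then F = 4 + x.
Edge–face incidences: 2E = 6·4 + 5·x = 24 + 5x.
Every vertex has degree 3, so 3V = 2E.
Euler: V − E + F = 2 ⇒ (2E)/3 − E + (4 + x) = 2.
Multiply by 6: 2·(2E) − 3·(2E) + 6·(4 + x) = 12, i.e. 24 + 6x − (24 + 5x) = 12.
Collecting terms: x = 12.
Then 2E = 24 + 5·12 = 84, so E = 42, V = 2E/3 = 28, F = 4 + 12 = 16.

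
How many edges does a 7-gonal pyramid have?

A pyramid on an n-gon base has one n-gon and n triangles: V = 7 + 1 = 8, E = 2·7 = 14, F = 7 + 1 = 8.

14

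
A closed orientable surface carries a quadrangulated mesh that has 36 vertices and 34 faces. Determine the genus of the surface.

0

Every face is a square, so 2E = 4·34 = 136, giving E = 68.
χ = V − E + F = 36 − 68 + 34 = 2.
For a closed orientable surface χ = 2 − 2g, so g = (2 − (2))/2 = 0.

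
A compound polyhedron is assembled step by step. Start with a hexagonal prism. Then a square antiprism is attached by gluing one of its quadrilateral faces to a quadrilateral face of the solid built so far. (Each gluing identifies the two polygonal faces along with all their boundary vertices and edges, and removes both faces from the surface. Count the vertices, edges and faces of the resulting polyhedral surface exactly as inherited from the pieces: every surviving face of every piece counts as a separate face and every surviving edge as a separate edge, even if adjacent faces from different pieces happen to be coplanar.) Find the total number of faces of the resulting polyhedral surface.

16

A hexagonal prism: V=12, E=18, F=8.
Attach a square antiprism (V=8, E=16, F=10) along a 4-gon: merge 4 vertices and 4 edges, delete both glued faces → V=16, E=30, F=16.
Check: V − E + F = 16 − 30 + 16 = 2.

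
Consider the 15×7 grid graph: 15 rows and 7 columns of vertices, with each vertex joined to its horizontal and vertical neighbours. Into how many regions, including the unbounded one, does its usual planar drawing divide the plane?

The grid has V = 15·7 = 105 vertices and E = 15·6 + 7·14 = 188 edges.
F = 2 − V + E = 2 − 105 + 188 = 85.

85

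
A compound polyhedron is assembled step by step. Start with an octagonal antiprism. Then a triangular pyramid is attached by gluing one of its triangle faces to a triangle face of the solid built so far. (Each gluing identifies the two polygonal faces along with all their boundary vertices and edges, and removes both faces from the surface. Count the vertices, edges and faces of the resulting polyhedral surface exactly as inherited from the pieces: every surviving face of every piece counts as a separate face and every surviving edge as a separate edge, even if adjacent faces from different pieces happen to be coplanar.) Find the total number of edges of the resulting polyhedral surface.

35

An octagonal antiprism: V=16, E=32, F=18.
Attach a triangular pyramid (V=4, E=6, F=4) along a 3-gon: merge 3 vertices and 3 edges, delete both glued faces → V=17, E=35, F=20.
Check: V − E + F = 17 − 35 + 20 = 2.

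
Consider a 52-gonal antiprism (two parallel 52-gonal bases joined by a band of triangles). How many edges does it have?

An antiprism on an n-gon has two n-gon caps and 2n triangles: V = 2·52 = 104, E = 4·52 = 208, F = 2·52 + 2 = 106.
Check: V − E + F = 104 − 208 + 106 = 2.

208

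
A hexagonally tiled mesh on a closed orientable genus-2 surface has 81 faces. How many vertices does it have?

χ = 2 − 2·2 = -2, and every face is a hexagon so 6F = 2E.
E = 6·81/2 = 243. Then V = -2 + E − F = -2 + 243 − 81 = 160.

160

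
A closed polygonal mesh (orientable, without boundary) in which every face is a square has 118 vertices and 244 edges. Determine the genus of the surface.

3

Every face is a square and each edge borders two faces, so 4F = 2·244, giving F = 122.
χ = V − E + F = 118 − 244 + 122 = -4.
For a closed orientable surface χ = 2 − 2g, so g = (2 − (-4))/2 = 3.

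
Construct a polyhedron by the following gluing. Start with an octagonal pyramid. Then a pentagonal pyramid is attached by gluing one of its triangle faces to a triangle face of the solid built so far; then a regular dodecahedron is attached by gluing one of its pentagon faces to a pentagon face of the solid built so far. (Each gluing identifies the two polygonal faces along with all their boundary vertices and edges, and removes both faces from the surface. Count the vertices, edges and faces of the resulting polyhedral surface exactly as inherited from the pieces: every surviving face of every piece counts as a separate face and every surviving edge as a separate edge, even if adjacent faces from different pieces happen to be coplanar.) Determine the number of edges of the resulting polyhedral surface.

48

An octagonal pyramid: V=9, E=16, F=9.
Attach a pentagonal pyramid (V=6, E=10, F=6) along a 3-gon: merge 3 vertices and 3 edges, delete both glued faces → V=12, E=23, F=13.
Attach a regular dodecahedron (V=20, E=30, F=12) along a 5-gon: merge 5 vertices and 5 edges, delete both glued faces → V=27, E=48, F=23.
Check: V − E + F = 27 − 48 + 23 = 2.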